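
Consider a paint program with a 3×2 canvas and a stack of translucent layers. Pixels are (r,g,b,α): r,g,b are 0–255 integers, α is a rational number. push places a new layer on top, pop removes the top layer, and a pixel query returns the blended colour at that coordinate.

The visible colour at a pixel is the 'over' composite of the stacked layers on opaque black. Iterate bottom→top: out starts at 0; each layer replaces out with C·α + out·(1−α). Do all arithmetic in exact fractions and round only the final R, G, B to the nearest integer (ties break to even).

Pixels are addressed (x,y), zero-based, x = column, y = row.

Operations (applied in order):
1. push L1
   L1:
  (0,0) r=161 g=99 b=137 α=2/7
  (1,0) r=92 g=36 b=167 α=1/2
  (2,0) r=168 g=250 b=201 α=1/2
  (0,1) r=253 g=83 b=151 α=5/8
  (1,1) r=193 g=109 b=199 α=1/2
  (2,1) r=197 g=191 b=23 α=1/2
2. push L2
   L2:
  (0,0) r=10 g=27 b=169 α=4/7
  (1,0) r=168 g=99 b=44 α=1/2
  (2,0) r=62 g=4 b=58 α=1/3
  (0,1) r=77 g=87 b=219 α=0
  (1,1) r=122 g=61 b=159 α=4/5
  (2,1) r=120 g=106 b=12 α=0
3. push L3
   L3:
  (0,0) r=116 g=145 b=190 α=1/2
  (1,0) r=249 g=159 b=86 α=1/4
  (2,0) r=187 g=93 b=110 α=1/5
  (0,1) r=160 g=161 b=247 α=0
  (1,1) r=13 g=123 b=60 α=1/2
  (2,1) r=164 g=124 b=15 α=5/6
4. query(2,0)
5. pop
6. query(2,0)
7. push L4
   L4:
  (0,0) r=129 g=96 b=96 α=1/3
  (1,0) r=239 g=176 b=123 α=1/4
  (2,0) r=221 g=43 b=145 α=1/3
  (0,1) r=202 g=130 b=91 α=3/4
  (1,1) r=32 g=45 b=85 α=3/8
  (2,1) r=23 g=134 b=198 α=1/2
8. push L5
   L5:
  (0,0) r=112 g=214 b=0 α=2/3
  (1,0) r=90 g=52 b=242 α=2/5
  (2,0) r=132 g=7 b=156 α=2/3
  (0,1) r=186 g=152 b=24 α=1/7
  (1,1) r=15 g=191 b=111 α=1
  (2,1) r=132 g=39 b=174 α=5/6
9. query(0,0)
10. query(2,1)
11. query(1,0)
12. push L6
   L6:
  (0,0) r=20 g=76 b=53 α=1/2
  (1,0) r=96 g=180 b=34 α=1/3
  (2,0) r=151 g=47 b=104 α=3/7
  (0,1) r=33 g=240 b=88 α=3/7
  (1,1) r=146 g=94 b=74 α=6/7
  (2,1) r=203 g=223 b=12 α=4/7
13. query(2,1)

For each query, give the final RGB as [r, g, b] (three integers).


query (2,0) [L1,L2,L3] — begin 0,0,0
+L1 (α=1/2) → [84, 125, 201/2]
+L2 (α=1/3) → [230/3, 254/3, 259/3]
+L3 (α=1/5) → [1481/15, 259/3, 1366/15]
= [99, 86, 91]

at x=2,y=0 over L1,L2:
L1 α=1/2: [84, 125, 201/2]
L2 α=1/3: [230/3, 254/3, 259/3]
→ [77, 85, 86]

(0,0) stack=L1,L2,L4,L5; from [0,0,0]:
after L1 α=2/7: [46, 198/7, 274/7]
after L2 α=4/7: [178/7, 1350/49, 5554/49]
after L4 α=1/3: [1259/21, 2468/49, 15812/147]
after L5 α=2/3: [5963/63, 23440/147, 15812/441]
rounded: [95, 159, 36]

(2,1) stack=L1,L2,L4,L5; from [0,0,0]:
L1 α=1/2: [197/2, 191/2, 23/2]
L2 α=0: [197/2, 191/2, 23/2]
L4 α=1/2: [243/4, 459/4, 419/4]
L5 α=5/6: [961/8, 413/8, 3899/24]
= [120, 52, 162]

at x=1,y=0 over L1,L2,L4,L5:
after L1 α=1/2: [46, 18, 167/2]
after L2 α=1/2: [107, 117/2, 255/4]
after L4 α=1/4: [140, 703/8, 1257/16]
after L5 α=2/5: [120, 2941/40, 2303/16]
→ [120, 74, 144]

at x=2,y=1 over L1,L2,L4,L5,L6:
L1 α=1/2: [197/2, 191/2, 23/2]
L2 α=0: [197/2, 191/2, 23/2]
L4 α=1/2: [243/4, 459/4, 419/4]
L5 α=5/6: [961/8, 413/8, 3899/24]
L6 α=4/7: [9379/56, 8375/56, 4283/56]
rounded: [167, 150, 76]


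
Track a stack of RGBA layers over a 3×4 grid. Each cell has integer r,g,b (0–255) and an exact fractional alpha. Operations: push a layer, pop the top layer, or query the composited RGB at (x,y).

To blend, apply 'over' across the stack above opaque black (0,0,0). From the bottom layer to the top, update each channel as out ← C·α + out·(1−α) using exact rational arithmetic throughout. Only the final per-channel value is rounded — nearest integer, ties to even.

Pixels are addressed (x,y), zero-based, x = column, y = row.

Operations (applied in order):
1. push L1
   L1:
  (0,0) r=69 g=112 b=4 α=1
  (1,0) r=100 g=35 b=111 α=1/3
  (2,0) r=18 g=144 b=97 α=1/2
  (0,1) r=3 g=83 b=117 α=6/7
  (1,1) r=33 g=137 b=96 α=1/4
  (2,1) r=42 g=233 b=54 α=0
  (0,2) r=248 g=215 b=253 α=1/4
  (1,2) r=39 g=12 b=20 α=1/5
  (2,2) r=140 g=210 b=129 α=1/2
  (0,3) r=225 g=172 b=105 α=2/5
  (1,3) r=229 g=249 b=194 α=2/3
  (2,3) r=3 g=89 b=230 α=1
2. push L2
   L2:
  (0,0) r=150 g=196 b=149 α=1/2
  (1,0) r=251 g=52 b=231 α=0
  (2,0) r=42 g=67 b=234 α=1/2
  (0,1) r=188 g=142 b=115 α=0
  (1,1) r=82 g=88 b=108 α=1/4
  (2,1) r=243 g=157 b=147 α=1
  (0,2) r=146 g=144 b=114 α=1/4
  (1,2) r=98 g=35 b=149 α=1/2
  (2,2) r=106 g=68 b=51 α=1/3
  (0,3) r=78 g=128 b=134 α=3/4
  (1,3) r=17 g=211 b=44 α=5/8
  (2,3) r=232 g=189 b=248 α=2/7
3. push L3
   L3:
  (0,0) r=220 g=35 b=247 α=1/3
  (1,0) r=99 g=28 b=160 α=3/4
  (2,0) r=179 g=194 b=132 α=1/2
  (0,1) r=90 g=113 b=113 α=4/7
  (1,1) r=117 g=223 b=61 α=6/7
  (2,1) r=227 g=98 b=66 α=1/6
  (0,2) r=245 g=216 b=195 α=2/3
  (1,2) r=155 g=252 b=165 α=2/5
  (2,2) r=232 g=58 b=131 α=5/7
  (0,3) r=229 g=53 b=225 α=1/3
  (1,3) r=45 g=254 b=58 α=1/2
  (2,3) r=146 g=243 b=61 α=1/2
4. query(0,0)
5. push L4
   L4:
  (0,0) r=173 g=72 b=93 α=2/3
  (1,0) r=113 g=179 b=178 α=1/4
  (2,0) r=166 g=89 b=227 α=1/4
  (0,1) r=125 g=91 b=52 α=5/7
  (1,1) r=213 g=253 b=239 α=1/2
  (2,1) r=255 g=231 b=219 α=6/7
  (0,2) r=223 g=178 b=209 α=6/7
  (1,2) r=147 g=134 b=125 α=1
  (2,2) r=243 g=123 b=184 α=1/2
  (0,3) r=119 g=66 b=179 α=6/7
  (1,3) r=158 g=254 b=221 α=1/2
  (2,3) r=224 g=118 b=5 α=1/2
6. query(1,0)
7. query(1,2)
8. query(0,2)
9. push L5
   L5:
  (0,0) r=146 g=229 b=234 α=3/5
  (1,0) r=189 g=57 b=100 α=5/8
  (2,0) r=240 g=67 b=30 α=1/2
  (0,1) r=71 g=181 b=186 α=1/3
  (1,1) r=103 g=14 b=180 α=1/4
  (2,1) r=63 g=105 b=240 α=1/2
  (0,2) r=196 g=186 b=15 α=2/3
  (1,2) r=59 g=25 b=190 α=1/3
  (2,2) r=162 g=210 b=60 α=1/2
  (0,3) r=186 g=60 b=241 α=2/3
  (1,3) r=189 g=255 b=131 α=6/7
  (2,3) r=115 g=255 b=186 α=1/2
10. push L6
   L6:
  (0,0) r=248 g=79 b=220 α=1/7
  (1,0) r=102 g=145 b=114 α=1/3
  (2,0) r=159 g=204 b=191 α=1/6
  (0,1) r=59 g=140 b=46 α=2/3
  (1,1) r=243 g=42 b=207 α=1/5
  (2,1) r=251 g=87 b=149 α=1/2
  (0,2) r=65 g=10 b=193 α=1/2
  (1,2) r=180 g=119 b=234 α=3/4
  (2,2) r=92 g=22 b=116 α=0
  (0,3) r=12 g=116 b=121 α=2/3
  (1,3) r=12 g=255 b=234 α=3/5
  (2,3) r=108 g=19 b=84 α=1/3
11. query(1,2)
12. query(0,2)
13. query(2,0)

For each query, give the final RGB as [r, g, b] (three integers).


at x=0,y=0 over L1,L2,L3:
L1 α=1: [69, 112, 4]
L2 α=1/2: [219/2, 154, 153/2]
L3 α=1/3: [439/3, 343/3, 400/3]
= [146, 114, 133]

at x=1,y=0 over L1,L2,L3,L4:
+L1 (α=1/3) → [100/3, 35/3, 37]
+L2 (α=0) → [100/3, 35/3, 37]
+L3 (α=3/4) → [991/12, 287/12, 517/4]
+L4 (α=1/4) → [1443/16, 1003/16, 2263/16]
→ [90, 63, 141]

(1,2) stack=L1,L2,L3,L4; from [0,0,0]:
+L1 (α=1/5) → [39/5, 12/5, 4]
+L2 (α=1/2) → [529/10, 187/10, 153/2]
+L3 (α=2/5) → [4687/50, 5601/50, 1119/10]
+L4 (α=1) → [147, 134, 125]
→ [147, 134, 125]

at x=0,y=2 over L1,L2,L3,L4:
after L1 α=1/4: [62, 215/4, 253/4]
after L2 α=1/4: [83, 1221/16, 1215/16]
after L3 α=2/3: [191, 2711/16, 2485/16]
after L4 α=6/7: [1529/7, 19799/112, 22549/112]
= [218, 177, 201]

(1,2) stack=L1,L2,L3,L4,L5,L6; from [0,0,0]:
L1 α=1/5: [39/5, 12/5, 4]
L2 α=1/2: [529/10, 187/10, 153/2]
L3 α=2/5: [4687/50, 5601/50, 1119/10]
L4 α=1: [147, 134, 125]
L5 α=1/3: [353/3, 293/3, 440/3]
L6 α=3/4: [1973/12, 341/3, 1273/6]
= [164, 114, 212]

(0,2) stack=L1,L2,L3,L4,L5,L6; from [0,0,0]:
L1 α=1/4: [62, 215/4, 253/4]
L2 α=1/4: [83, 1221/16, 1215/16]
L3 α=2/3: [191, 2711/16, 2485/16]
L4 α=6/7: [1529/7, 19799/112, 22549/112]
L5 α=2/3: [4273/21, 61463/336, 25909/336]
L6 α=1/2: [2819/21, 64823/672, 90757/672]
→ [134, 96, 135]

(2,0) stack=L1,L2,L3,L4,L5,L6; from [0,0,0]:
after L1 α=1/2: [9, 72, 97/2]
after L2 α=1/2: [51/2, 139/2, 565/4]
after L3 α=1/2: [409/4, 527/4, 1093/8]
after L4 α=1/4: [1891/16, 1937/16, 5095/32]
after L5 α=1/2: [5731/32, 3009/32, 6055/64]
after L6 α=1/6: [33743/192, 7191/64, 42499/384]
rounded: [176, 112, 111]


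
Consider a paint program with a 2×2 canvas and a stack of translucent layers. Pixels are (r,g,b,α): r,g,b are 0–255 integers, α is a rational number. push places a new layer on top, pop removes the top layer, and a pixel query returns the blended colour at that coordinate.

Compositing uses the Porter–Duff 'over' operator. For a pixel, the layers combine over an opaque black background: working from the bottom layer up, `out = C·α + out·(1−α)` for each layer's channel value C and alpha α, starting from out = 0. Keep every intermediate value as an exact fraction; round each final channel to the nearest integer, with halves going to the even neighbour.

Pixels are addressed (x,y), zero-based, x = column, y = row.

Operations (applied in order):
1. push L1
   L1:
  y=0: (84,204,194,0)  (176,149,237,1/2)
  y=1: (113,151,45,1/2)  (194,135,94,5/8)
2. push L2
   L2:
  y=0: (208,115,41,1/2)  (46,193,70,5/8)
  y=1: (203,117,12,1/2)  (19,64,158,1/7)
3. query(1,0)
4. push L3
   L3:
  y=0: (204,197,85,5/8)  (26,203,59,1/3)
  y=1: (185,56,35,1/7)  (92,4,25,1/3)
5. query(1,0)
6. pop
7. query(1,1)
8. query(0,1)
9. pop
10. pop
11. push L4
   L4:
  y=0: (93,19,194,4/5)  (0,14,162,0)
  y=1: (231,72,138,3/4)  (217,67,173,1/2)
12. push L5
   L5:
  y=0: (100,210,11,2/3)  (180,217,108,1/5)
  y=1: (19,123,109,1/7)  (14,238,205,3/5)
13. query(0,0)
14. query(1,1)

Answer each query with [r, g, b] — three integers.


at x=1,y=0 over L1,L2:
+L1 (α=1/2) → [88, 149/2, 237/2]
+L2 (α=5/8) → [247/4, 2377/16, 1411/16]
= [62, 149, 88]

(1,0) stack=L1,L2,L3; from [0,0,0]:
after L1 α=1/2: [88, 149/2, 237/2]
after L2 α=5/8: [247/4, 2377/16, 1411/16]
after L3 α=1/3: [299/6, 4001/24, 1883/24]
= [50, 167, 78]

query (1,1) [L1,L2] — begin 0,0,0
+L1 (α=5/8) → [485/4, 675/8, 235/4]
+L2 (α=1/7) → [1493/14, 2281/28, 1021/14]
= [107, 81, 73]

query (0,1) [L1,L2] — begin 0,0,0
+L1 (α=1/2) → [113/2, 151/2, 45/2]
+L2 (α=1/2) → [519/4, 385/4, 69/4]
= [130, 96, 17]

query (0,0) [L4,L5] — begin 0,0,0
L4 α=4/5: [372/5, 76/5, 776/5]
L5 α=2/3: [1372/15, 2176/15, 886/15]
rounded: [91, 145, 59]

query (1,1) [L4,L5] — begin 0,0,0
L4 α=1/2: [217/2, 67/2, 173/2]
L5 α=3/5: [259/5, 781/5, 788/5]
rounded: [52, 156, 158]


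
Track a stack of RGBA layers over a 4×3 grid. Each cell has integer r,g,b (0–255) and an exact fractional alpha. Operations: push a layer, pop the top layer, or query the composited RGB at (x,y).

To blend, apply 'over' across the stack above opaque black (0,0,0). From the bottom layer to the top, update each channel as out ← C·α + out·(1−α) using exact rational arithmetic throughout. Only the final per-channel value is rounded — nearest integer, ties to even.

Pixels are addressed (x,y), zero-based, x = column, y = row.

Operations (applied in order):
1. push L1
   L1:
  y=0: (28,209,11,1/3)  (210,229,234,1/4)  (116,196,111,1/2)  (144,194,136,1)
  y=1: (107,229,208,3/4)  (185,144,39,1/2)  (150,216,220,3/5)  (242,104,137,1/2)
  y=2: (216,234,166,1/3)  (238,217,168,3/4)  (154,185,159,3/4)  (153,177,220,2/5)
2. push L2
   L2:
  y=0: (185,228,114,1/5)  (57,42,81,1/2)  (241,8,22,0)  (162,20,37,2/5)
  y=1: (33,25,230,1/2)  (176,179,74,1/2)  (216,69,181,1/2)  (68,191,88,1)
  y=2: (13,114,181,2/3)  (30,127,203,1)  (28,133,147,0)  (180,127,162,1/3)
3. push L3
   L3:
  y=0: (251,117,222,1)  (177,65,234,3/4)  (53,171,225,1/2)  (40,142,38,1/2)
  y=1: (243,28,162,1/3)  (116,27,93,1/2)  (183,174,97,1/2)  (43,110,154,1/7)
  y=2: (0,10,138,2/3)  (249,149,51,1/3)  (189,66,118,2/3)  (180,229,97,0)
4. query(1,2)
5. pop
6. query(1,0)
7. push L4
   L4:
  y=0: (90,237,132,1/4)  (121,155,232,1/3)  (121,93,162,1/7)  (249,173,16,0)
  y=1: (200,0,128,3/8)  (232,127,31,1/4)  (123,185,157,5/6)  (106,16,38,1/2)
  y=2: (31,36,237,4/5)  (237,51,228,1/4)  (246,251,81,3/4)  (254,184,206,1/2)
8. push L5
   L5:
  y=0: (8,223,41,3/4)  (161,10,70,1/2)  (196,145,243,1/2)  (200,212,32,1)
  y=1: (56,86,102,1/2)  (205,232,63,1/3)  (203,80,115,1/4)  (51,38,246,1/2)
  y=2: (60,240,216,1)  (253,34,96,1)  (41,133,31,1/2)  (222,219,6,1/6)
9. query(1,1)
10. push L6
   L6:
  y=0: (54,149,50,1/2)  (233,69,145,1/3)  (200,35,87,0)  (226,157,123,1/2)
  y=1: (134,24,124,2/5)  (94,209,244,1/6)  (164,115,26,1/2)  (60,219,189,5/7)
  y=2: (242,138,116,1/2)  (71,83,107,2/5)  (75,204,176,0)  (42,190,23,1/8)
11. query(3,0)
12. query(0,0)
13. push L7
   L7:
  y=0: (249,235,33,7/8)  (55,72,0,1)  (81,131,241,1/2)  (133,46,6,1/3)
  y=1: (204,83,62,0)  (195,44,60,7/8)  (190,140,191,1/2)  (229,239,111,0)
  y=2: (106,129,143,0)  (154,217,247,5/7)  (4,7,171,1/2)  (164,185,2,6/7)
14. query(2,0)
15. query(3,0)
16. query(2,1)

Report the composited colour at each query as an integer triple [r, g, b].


at x=1,y=2 over L1,L2,L3:
+L1 (α=3/4) → [357/2, 651/4, 126]
+L2 (α=1) → [30, 127, 203]
+L3 (α=1/3) → [103, 403/3, 457/3]
rounded: [103, 134, 152]

at x=1,y=0 over L1,L2:
+L1 (α=1/4) → [105/2, 229/4, 117/2]
+L2 (α=1/2) → [219/4, 397/8, 279/4]
= [55, 50, 70]

(1,1) stack=L1,L2,L4,L5; from [0,0,0]:
+L1 (α=1/2) → [185/2, 72, 39/2]
+L2 (α=1/2) → [537/4, 251/2, 187/4]
+L4 (α=1/4) → [2539/16, 1007/8, 685/16]
+L5 (α=1/3) → [1393/8, 645/4, 1189/24]
= [174, 161, 50]

query (3,0) [L1,L2,L4,L5,L6] — begin 0,0,0
after L1 α=1: [144, 194, 136]
after L2 α=2/5: [756/5, 622/5, 482/5]
after L4 α=0: [756/5, 622/5, 482/5]
after L5 α=1: [200, 212, 32]
after L6 α=1/2: [213, 369/2, 155/2]
= [213, 184, 78]

(0,0) stack=L1,L2,L4,L5,L6; from [0,0,0]:
+L1 (α=1/3) → [28/3, 209/3, 11/3]
+L2 (α=1/5) → [667/15, 304/3, 386/15]
+L4 (α=1/4) → [1117/20, 541/4, 523/10]
+L5 (α=3/4) → [1597/80, 3217/16, 1753/40]
+L6 (α=1/2) → [5917/160, 5601/32, 3753/80]
= [37, 175, 47]

query (2,0) [L1,L2,L4,L5,L6,L7] — begin 0,0,0
after L1 α=1/2: [58, 98, 111/2]
after L2 α=0: [58, 98, 111/2]
after L4 α=1/7: [67, 681/7, 495/7]
after L5 α=1/2: [263/2, 848/7, 1098/7]
after L6 α=0: [263/2, 848/7, 1098/7]
after L7 α=1/2: [425/4, 1765/14, 2785/14]
rounded: [106, 126, 199]

query (3,0) [L1,L2,L4,L5,L6,L7] — begin 0,0,0
L1 α=1: [144, 194, 136]
L2 α=2/5: [756/5, 622/5, 482/5]
L4 α=0: [756/5, 622/5, 482/5]
L5 α=1: [200, 212, 32]
L6 α=1/2: [213, 369/2, 155/2]
L7 α=1/3: [559/3, 415/3, 161/3]
= [186, 138, 54]

at x=2,y=1 over L1,L2,L4,L5,L6,L7:
after L1 α=3/5: [90, 648/5, 132]
after L2 α=1/2: [153, 993/10, 313/2]
after L4 α=5/6: [128, 10243/60, 1883/12]
after L5 α=1/4: [587/4, 11843/80, 2343/16]
after L6 α=1/2: [1243/8, 21043/160, 2759/32]
after L7 α=1/2: [2763/16, 43443/320, 8871/64]
= [173, 136, 139]


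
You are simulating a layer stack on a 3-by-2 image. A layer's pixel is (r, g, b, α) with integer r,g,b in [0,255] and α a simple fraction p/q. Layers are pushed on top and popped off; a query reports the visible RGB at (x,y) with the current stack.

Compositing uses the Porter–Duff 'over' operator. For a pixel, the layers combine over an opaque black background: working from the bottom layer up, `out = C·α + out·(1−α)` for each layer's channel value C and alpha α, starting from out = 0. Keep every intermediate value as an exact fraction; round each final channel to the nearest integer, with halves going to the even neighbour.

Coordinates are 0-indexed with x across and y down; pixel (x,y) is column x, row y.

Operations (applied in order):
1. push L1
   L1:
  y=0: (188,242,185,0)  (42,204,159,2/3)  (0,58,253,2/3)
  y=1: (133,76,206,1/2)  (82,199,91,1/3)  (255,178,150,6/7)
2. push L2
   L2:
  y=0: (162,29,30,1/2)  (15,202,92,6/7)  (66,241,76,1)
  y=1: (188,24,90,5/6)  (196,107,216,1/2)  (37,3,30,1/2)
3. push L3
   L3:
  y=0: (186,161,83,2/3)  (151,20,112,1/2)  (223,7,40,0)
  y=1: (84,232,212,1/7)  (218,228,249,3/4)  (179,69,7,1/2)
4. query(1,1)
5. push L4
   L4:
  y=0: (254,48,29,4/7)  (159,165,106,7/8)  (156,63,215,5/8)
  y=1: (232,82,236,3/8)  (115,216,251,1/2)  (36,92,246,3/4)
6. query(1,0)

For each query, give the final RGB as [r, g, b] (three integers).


(1,1) stack=L1,L2,L3; from [0,0,0]:
after L1 α=1/3: [82/3, 199/3, 91/3]
after L2 α=1/2: [335/3, 260/3, 739/6]
after L3 α=3/4: [2297/12, 578/3, 5221/24]
→ [191, 193, 218]

at x=1,y=0 over L1,L2,L3,L4:
+L1 (α=2/3) → [28, 136, 106]
+L2 (α=6/7) → [118/7, 1348/7, 94]
+L3 (α=1/2) → [1175/14, 744/7, 103]
+L4 (α=7/8) → [16757/112, 8829/56, 845/8]
rounded: [150, 158, 106]


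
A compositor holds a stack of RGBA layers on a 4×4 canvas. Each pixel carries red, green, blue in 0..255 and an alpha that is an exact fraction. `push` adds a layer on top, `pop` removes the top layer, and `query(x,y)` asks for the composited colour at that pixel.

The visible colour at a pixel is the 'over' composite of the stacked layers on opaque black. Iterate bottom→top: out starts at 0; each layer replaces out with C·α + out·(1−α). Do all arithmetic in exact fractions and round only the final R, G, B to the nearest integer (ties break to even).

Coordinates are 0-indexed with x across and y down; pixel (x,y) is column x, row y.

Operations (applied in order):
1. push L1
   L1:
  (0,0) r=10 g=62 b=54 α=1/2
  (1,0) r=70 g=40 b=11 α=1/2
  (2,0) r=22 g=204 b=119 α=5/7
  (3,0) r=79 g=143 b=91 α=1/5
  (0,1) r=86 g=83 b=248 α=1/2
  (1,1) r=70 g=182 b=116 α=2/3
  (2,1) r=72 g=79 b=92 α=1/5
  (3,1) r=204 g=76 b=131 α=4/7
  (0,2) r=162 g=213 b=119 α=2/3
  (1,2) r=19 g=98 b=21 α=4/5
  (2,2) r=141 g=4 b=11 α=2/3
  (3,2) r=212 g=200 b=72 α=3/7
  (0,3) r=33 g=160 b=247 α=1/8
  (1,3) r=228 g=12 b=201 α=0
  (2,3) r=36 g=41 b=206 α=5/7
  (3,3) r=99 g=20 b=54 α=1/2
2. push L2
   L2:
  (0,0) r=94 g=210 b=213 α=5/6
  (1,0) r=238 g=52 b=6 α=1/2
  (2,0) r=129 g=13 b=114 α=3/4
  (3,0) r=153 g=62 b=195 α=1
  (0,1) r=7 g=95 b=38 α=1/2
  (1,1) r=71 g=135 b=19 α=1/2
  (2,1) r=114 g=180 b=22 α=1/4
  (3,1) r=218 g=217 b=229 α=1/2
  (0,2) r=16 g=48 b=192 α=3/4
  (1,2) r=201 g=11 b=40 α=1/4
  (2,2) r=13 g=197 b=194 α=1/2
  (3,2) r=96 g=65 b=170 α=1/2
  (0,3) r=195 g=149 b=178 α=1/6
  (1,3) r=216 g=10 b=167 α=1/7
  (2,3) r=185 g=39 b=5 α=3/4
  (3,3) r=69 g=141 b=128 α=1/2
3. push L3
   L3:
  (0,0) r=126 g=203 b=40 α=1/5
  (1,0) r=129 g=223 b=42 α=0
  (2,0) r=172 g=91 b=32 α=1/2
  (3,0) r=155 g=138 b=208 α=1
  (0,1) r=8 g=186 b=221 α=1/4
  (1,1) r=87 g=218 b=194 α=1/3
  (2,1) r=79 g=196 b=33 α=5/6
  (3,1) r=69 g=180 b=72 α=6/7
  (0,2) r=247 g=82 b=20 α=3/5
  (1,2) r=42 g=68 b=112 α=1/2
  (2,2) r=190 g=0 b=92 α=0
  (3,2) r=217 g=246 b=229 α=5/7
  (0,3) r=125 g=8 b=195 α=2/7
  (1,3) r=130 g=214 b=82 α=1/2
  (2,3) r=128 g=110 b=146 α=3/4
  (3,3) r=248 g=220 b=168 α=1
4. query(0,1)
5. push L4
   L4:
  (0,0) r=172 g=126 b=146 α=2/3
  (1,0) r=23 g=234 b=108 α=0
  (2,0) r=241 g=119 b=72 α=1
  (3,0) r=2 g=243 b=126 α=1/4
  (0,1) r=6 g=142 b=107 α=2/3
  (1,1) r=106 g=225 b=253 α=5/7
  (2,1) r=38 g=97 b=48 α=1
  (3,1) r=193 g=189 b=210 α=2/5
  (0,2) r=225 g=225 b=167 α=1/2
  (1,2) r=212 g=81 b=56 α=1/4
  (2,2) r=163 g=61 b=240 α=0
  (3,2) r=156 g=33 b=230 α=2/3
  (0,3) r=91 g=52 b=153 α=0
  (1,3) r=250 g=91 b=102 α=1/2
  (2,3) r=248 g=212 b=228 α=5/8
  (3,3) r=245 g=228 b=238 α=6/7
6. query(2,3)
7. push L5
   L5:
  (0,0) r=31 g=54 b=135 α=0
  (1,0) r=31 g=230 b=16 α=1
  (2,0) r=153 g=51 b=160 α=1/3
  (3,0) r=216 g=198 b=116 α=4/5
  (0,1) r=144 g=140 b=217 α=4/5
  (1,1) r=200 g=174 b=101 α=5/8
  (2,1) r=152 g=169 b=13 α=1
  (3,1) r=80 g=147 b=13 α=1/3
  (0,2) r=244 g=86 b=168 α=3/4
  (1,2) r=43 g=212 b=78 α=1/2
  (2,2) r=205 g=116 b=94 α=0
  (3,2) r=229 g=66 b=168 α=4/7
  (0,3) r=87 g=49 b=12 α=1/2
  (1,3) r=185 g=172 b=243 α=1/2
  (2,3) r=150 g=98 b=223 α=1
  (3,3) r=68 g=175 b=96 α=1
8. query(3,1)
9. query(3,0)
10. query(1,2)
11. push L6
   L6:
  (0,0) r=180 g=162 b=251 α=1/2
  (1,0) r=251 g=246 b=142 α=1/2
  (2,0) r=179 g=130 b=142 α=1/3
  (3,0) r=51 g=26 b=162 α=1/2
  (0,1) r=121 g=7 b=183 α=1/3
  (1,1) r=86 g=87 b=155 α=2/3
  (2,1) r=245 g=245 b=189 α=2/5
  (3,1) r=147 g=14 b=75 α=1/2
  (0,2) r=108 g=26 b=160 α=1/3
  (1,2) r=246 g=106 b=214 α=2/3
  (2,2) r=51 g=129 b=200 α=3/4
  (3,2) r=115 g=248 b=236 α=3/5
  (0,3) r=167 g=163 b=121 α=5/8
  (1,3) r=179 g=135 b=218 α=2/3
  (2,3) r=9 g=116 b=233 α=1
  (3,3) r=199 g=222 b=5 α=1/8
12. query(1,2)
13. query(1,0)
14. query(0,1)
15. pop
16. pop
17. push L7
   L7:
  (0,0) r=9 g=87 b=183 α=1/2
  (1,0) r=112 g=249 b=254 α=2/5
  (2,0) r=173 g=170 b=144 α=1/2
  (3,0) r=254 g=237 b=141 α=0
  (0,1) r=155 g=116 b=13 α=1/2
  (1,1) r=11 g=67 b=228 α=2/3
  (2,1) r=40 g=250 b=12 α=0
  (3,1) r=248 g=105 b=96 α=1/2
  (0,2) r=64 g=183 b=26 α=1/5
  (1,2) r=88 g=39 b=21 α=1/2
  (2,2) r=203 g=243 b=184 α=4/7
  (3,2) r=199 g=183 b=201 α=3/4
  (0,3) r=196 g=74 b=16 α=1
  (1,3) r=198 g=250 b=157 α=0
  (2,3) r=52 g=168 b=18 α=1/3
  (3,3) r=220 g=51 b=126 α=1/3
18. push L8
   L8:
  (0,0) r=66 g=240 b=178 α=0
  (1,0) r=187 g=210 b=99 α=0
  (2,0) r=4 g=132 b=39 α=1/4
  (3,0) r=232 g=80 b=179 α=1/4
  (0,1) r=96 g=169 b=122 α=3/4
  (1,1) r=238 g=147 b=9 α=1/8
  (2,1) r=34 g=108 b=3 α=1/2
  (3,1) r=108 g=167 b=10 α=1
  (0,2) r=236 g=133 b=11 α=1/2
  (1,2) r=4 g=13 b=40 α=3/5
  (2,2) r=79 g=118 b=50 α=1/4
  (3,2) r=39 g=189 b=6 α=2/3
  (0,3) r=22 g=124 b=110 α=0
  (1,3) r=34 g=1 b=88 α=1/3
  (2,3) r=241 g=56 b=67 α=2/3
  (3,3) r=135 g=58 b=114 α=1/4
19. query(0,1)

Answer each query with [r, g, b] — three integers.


at x=0,y=1 over L1,L2,L3:
+L1 (α=1/2) → [43, 83/2, 124]
+L2 (α=1/2) → [25, 273/4, 81]
+L3 (α=1/4) → [83/4, 1563/16, 116]
rounded: [21, 98, 116]

at x=2,y=3 over L1,L2,L3,L4:
L1 α=5/7: [180/7, 205/7, 1030/7]
L2 α=3/4: [4065/28, 256/7, 1135/28]
L3 α=3/4: [14817/112, 1283/14, 13399/112]
L4 α=5/8: [183331/896, 18689/112, 167877/896]
= [205, 167, 187]

(3,1) stack=L1,L2,L3,L4,L5; from [0,0,0]:
L1 α=4/7: [816/7, 304/7, 524/7]
L2 α=1/2: [1171/7, 1823/14, 2127/14]
L3 α=6/7: [4069/49, 16943/98, 8175/98]
L4 α=2/5: [31121/245, 87873/490, 13137/98]
L5 α=1/3: [81842/735, 41296/245, 13774/147]
→ [111, 169, 94]

at x=3,y=0 over L1,L2,L3,L4,L5:
after L1 α=1/5: [79/5, 143/5, 91/5]
after L2 α=1: [153, 62, 195]
after L3 α=1: [155, 138, 208]
after L4 α=1/4: [467/4, 657/4, 375/2]
after L5 α=4/5: [3923/20, 765/4, 1303/10]
→ [196, 191, 130]

(1,2) stack=L1,L2,L3,L4,L5; from [0,0,0]:
after L1 α=4/5: [76/5, 392/5, 84/5]
after L2 α=1/4: [1233/20, 1231/20, 113/5]
after L3 α=1/2: [2073/40, 2591/40, 673/10]
after L4 α=1/4: [14699/160, 11013/160, 2579/40]
after L5 α=1/2: [21579/320, 44933/320, 5699/80]
= [67, 140, 71]

(1,2) stack=L1,L2,L3,L4,L5,L6; from [0,0,0]:
after L1 α=4/5: [76/5, 392/5, 84/5]
after L2 α=1/4: [1233/20, 1231/20, 113/5]
after L3 α=1/2: [2073/40, 2591/40, 673/10]
after L4 α=1/4: [14699/160, 11013/160, 2579/40]
after L5 α=1/2: [21579/320, 44933/320, 5699/80]
after L6 α=2/3: [59673/320, 37591/320, 13313/80]
→ [186, 117, 166]

at x=1,y=0 over L1,L2,L3,L4,L5,L6:
after L1 α=1/2: [35, 20, 11/2]
after L2 α=1/2: [273/2, 36, 23/4]
after L3 α=0: [273/2, 36, 23/4]
after L4 α=0: [273/2, 36, 23/4]
after L5 α=1: [31, 230, 16]
after L6 α=1/2: [141, 238, 79]
rounded: [141, 238, 79]

(0,1) stack=L1,L2,L3,L4,L5,L6; from [0,0,0]:
after L1 α=1/2: [43, 83/2, 124]
after L2 α=1/2: [25, 273/4, 81]
after L3 α=1/4: [83/4, 1563/16, 116]
after L4 α=2/3: [131/12, 6107/48, 110]
after L5 α=4/5: [7043/60, 32987/240, 978/5]
after L6 α=1/3: [10673/90, 33827/360, 957/5]
→ [119, 94, 191]

query (0,1) [L1,L2,L3,L4,L7,L8] — begin 0,0,0
after L1 α=1/2: [43, 83/2, 124]
after L2 α=1/2: [25, 273/4, 81]
after L3 α=1/4: [83/4, 1563/16, 116]
after L4 α=2/3: [131/12, 6107/48, 110]
after L7 α=1/2: [1991/24, 11675/96, 123/2]
after L8 α=3/4: [8903/96, 60347/384, 855/8]
rounded: [93, 157, 107]


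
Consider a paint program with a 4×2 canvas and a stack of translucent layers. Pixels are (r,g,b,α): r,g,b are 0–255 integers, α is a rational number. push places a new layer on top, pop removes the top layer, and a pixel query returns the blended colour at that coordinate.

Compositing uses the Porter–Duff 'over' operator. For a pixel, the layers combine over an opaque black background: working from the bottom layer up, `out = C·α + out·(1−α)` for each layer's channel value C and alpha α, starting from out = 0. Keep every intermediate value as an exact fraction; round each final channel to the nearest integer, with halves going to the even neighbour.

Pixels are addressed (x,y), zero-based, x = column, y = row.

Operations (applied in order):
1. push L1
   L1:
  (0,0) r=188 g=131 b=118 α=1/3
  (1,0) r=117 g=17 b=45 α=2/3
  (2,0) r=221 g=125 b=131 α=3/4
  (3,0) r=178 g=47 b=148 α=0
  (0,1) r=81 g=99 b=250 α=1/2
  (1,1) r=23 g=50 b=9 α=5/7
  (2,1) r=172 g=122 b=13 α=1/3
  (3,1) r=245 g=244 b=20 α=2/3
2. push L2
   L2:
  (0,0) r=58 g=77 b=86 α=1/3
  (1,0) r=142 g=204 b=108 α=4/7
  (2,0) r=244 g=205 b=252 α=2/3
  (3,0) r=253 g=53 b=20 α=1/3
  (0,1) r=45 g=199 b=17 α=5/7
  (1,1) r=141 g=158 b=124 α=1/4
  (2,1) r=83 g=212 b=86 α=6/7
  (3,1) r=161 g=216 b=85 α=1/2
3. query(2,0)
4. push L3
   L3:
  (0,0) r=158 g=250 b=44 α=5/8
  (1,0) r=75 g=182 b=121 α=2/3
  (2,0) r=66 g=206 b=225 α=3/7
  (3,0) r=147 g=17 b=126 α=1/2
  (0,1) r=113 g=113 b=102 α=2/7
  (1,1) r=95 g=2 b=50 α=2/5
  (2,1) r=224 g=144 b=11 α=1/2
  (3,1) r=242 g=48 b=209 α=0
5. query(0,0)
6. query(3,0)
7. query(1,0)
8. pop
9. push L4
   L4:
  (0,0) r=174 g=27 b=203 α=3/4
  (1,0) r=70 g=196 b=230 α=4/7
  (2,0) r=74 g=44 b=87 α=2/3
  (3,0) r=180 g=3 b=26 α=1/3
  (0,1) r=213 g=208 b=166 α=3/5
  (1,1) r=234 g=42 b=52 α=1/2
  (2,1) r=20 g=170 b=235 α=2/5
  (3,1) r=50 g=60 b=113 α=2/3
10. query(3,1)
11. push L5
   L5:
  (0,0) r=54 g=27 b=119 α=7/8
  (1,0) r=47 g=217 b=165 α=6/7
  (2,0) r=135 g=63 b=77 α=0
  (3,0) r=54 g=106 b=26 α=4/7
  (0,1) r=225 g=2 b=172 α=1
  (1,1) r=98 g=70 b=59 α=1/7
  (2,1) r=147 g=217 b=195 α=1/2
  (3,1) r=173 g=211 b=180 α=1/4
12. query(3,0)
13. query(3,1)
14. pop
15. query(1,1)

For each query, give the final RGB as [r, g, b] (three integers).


query (2,0) [L1,L2] — begin 0,0,0
after L1 α=3/4: [663/4, 375/4, 393/4]
after L2 α=2/3: [2615/12, 2015/12, 803/4]
= [218, 168, 201]

(0,0) stack=L1,L2,L3; from [0,0,0]:
after L1 α=1/3: [188/3, 131/3, 118/3]
after L2 α=1/3: [550/9, 493/9, 494/9]
after L3 α=5/8: [365/3, 4243/24, 577/12]
→ [122, 177, 48]

query (3,0) [L1,L2,L3] — begin 0,0,0
+L1 (α=0) → [0, 0, 0]
+L2 (α=1/3) → [253/3, 53/3, 20/3]
+L3 (α=1/2) → [347/3, 52/3, 199/3]
= [116, 17, 66]

query (1,0) [L1,L2,L3] — begin 0,0,0
+L1 (α=2/3) → [78, 34/3, 30]
+L2 (α=4/7) → [802/7, 850/7, 522/7]
+L3 (α=2/3) → [1852/21, 3398/21, 2216/21]
rounded: [88, 162, 106]

(3,1) stack=L1,L2,L4; from [0,0,0]:
after L1 α=2/3: [490/3, 488/3, 40/3]
after L2 α=1/2: [973/6, 568/3, 295/6]
after L4 α=2/3: [1573/18, 928/9, 1651/18]
rounded: [87, 103, 92]

(3,0) stack=L1,L2,L4,L5; from [0,0,0]:
+L1 (α=0) → [0, 0, 0]
+L2 (α=1/3) → [253/3, 53/3, 20/3]
+L4 (α=1/3) → [1046/9, 115/9, 118/9]
+L5 (α=4/7) → [242/3, 1387/21, 430/21]
rounded: [81, 66, 20]

at x=3,y=1 over L1,L2,L4,L5:
L1 α=2/3: [490/3, 488/3, 40/3]
L2 α=1/2: [973/6, 568/3, 295/6]
L4 α=2/3: [1573/18, 928/9, 1651/18]
L5 α=1/4: [2611/24, 1561/12, 2731/24]
→ [109, 130, 114]

query (1,1) [L1,L2,L4] — begin 0,0,0
L1 α=5/7: [115/7, 250/7, 45/7]
L2 α=1/4: [333/7, 464/7, 1003/28]
L4 α=1/2: [1971/14, 379/7, 2459/56]
= [141, 54, 44]


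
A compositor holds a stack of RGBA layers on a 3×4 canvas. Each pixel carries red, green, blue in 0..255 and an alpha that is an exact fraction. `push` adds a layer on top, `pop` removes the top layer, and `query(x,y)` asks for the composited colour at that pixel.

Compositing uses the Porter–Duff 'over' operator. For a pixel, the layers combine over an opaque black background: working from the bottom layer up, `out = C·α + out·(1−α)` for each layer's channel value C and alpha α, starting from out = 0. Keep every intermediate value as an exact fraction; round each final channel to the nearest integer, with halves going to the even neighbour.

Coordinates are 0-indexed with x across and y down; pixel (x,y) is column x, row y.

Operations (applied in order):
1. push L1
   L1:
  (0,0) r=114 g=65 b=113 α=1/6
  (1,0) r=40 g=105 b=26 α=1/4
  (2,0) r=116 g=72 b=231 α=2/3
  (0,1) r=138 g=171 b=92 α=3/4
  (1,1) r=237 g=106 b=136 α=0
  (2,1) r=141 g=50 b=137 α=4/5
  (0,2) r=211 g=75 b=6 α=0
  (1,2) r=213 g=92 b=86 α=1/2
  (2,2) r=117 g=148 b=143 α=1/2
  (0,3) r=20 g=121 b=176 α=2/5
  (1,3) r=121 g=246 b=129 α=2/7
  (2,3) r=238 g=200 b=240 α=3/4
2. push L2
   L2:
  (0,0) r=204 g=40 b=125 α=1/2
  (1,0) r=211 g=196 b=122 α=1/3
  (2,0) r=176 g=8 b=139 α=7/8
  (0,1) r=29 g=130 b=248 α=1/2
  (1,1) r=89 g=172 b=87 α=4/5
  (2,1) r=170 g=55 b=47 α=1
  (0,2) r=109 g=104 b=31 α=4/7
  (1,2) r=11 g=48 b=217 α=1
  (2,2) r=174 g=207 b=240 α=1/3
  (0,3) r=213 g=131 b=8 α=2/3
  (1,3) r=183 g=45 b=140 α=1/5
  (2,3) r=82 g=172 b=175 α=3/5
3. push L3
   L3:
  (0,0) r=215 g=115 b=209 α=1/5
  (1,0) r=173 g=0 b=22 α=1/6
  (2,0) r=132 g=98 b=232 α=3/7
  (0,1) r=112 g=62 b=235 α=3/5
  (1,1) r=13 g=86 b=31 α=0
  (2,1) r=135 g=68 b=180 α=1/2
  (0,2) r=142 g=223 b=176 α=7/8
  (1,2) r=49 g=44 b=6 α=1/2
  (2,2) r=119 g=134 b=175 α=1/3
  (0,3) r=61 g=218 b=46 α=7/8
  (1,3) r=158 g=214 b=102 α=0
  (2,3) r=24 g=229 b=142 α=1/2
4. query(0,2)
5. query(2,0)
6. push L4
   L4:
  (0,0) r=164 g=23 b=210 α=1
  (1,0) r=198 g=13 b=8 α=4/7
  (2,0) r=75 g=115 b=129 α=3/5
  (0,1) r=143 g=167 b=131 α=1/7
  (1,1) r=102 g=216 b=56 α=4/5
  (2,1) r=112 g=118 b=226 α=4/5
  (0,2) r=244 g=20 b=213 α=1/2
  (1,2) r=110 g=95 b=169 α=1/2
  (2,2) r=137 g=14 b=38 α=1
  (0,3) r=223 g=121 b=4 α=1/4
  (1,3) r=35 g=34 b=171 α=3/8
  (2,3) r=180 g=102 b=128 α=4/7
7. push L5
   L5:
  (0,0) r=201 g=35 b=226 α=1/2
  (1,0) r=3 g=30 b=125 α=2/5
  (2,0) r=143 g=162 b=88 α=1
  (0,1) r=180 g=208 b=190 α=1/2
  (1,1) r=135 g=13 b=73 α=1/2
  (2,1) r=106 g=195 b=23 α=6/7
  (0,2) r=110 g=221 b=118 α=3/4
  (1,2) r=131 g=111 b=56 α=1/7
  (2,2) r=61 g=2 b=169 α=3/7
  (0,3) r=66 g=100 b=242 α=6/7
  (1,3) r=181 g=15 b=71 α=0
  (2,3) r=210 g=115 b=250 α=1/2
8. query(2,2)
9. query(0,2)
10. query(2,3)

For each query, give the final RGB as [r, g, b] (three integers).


query (0,2) [L1,L2,L3] — begin 0,0,0
+L1 (α=0) → [0, 0, 0]
+L2 (α=4/7) → [436/7, 416/7, 124/7]
+L3 (α=7/8) → [3697/28, 11343/56, 2187/14]
→ [132, 203, 156]

query (2,0) [L1,L2,L3] — begin 0,0,0
+L1 (α=2/3) → [232/3, 48, 154]
+L2 (α=7/8) → [491/3, 13, 1127/8]
+L3 (α=3/7) → [3152/21, 346/7, 2519/14]
rounded: [150, 49, 180]

query (2,2) [L1,L2,L3,L4,L5] — begin 0,0,0
+L1 (α=1/2) → [117/2, 74, 143/2]
+L2 (α=1/3) → [97, 355/3, 383/3]
+L3 (α=1/3) → [313/3, 1112/9, 1291/9]
+L4 (α=1) → [137, 14, 38]
+L5 (α=3/7) → [731/7, 62/7, 659/7]
rounded: [104, 9, 94]

at x=0,y=2 over L1,L2,L3,L4,L5:
L1 α=0: [0, 0, 0]
L2 α=4/7: [436/7, 416/7, 124/7]
L3 α=7/8: [3697/28, 11343/56, 2187/14]
L4 α=1/2: [10529/56, 12463/112, 5169/28]
L5 α=3/4: [29009/224, 86719/448, 15081/112]
→ [130, 194, 135]

at x=2,y=3 over L1,L2,L3,L4,L5:
+L1 (α=3/4) → [357/2, 150, 180]
+L2 (α=3/5) → [603/5, 816/5, 177]
+L3 (α=1/2) → [723/10, 1961/10, 319/2]
+L4 (α=4/7) → [9369/70, 9963/70, 283/2]
+L5 (α=1/2) → [24069/140, 18013/140, 783/4]
= [172, 129, 196]


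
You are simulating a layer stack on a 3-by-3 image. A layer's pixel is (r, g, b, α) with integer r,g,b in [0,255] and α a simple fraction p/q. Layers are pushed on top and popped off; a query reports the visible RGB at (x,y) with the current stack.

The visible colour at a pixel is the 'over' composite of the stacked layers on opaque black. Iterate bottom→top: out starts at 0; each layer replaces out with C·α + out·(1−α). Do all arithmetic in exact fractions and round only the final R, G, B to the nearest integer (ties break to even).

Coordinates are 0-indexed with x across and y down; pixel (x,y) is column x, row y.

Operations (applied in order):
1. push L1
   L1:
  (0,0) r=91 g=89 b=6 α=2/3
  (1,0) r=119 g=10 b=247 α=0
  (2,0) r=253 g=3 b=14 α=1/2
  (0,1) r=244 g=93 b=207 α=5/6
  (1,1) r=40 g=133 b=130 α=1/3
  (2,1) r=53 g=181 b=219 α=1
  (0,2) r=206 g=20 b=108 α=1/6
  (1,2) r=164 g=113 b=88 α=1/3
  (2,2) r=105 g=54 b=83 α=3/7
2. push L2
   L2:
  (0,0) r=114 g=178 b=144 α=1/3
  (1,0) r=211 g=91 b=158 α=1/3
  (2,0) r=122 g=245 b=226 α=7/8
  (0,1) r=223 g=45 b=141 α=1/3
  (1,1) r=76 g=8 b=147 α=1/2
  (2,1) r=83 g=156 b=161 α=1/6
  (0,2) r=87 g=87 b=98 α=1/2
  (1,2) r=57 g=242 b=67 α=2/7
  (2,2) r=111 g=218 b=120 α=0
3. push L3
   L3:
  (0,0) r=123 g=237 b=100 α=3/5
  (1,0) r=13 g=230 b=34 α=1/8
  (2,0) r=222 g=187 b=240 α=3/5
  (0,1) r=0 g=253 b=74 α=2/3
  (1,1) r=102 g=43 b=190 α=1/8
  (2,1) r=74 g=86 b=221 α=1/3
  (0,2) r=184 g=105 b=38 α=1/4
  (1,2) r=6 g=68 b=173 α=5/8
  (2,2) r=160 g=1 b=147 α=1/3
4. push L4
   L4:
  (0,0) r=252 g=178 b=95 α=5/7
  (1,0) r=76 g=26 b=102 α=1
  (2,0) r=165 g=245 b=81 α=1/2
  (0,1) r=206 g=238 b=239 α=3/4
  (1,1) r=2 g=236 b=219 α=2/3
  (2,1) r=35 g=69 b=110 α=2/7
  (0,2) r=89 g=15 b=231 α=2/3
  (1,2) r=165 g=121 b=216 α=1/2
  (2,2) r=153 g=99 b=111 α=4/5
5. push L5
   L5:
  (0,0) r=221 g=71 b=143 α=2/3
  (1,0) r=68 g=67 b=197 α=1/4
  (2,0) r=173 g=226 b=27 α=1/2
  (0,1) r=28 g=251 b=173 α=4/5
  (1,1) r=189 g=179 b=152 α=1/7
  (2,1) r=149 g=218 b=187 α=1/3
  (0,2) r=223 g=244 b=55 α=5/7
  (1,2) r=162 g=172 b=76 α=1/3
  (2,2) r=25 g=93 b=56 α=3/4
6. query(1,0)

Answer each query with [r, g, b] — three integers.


query (1,0) [L1,L2,L3,L4,L5] — begin 0,0,0
after L1 α=0: [0, 0, 0]
after L2 α=1/3: [211/3, 91/3, 158/3]
after L3 α=1/8: [379/6, 1327/24, 151/3]
after L4 α=1: [76, 26, 102]
after L5 α=1/4: [74, 145/4, 503/4]
rounded: [74, 36, 126]


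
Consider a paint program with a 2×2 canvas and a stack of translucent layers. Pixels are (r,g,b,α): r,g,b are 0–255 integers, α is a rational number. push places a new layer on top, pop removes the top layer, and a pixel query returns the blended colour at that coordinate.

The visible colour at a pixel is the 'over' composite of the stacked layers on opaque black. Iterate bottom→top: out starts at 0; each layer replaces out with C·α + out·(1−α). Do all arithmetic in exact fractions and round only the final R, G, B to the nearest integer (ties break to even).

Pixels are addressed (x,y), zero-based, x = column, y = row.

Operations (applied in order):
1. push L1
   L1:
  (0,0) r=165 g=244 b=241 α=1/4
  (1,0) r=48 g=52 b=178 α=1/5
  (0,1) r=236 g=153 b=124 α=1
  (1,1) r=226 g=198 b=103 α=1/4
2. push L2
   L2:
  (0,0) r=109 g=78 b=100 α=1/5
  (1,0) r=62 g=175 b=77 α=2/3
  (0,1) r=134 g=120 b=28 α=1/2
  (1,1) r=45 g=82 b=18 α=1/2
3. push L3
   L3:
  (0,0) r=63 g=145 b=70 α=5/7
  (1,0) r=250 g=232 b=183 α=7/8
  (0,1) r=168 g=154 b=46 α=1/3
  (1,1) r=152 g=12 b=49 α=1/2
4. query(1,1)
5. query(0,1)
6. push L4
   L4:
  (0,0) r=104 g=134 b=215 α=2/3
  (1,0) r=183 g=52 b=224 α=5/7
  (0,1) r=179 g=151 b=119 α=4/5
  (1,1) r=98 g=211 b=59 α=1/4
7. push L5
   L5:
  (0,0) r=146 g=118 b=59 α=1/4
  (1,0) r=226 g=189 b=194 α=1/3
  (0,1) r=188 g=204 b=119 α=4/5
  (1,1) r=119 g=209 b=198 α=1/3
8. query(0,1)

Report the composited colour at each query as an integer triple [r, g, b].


at x=1,y=1 over L1,L2,L3:
+L1 (α=1/4) → [113/2, 99/2, 103/4]
+L2 (α=1/2) → [203/4, 263/4, 175/8]
+L3 (α=1/2) → [811/8, 311/8, 567/16]
→ [101, 39, 35]

(0,1) stack=L1,L2,L3; from [0,0,0]:
+L1 (α=1) → [236, 153, 124]
+L2 (α=1/2) → [185, 273/2, 76]
+L3 (α=1/3) → [538/3, 427/3, 66]
= [179, 142, 66]

(0,1) stack=L1,L2,L3,L4,L5; from [0,0,0]:
after L1 α=1: [236, 153, 124]
after L2 α=1/2: [185, 273/2, 76]
after L3 α=1/3: [538/3, 427/3, 66]
after L4 α=4/5: [2686/15, 2239/15, 542/5]
after L5 α=4/5: [13966/75, 14479/75, 2922/25]
= [186, 193, 117]


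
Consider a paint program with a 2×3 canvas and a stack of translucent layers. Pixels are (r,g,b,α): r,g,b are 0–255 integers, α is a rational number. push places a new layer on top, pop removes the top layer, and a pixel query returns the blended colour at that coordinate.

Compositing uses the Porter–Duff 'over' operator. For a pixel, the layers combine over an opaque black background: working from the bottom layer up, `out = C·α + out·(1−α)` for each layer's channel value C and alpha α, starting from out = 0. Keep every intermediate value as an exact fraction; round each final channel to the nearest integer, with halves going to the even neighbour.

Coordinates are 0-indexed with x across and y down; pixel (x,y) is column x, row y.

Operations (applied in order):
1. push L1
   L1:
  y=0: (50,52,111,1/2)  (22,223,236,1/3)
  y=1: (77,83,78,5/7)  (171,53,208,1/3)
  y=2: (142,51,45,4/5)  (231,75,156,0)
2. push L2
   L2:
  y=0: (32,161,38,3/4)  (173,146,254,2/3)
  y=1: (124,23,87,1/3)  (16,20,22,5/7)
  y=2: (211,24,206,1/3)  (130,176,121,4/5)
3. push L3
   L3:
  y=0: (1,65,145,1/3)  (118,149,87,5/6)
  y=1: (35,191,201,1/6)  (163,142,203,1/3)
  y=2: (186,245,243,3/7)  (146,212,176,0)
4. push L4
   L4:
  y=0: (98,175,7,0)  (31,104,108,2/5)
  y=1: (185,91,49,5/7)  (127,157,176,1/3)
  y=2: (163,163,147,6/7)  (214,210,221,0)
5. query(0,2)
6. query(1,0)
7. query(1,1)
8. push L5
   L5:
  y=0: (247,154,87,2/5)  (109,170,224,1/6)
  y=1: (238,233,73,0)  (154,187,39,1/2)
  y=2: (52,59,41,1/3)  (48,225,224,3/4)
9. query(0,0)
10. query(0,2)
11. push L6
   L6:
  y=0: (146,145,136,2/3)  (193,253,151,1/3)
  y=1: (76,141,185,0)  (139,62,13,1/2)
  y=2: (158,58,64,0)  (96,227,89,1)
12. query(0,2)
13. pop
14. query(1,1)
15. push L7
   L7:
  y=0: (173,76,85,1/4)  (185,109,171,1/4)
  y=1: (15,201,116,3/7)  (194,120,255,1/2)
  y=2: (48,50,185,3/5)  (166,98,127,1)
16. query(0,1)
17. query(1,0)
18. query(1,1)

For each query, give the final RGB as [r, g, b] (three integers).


query (0,2) [L1,L2,L3,L4] — begin 0,0,0
+L1 (α=4/5) → [568/5, 204/5, 36]
+L2 (α=1/3) → [2191/15, 176/5, 278/3]
+L3 (α=3/7) → [17134/105, 4379/35, 3299/21]
+L4 (α=6/7) → [119824/735, 38609/245, 21821/147]
= [163, 158, 148]

at x=1,y=0 over L1,L2,L3,L4:
+L1 (α=1/3) → [22/3, 223/3, 236/3]
+L2 (α=2/3) → [1060/9, 1099/9, 1760/9]
+L3 (α=5/6) → [3185/27, 3902/27, 5675/54]
+L4 (α=2/5) → [3743/45, 5774/45, 9563/90]
rounded: [83, 128, 106]

query (1,1) [L1,L2,L3,L4] — begin 0,0,0
after L1 α=1/3: [57, 53/3, 208/3]
after L2 α=5/7: [194/7, 58/3, 746/21]
after L3 α=1/3: [1529/21, 542/9, 5755/63]
after L4 α=1/3: [5725/63, 2497/27, 22598/189]
= [91, 92, 120]

(0,0) stack=L1,L2,L3,L4,L5; from [0,0,0]:
+L1 (α=1/2) → [25, 26, 111/2]
+L2 (α=3/4) → [121/4, 509/4, 339/8]
+L3 (α=1/3) → [41/2, 213/2, 919/12]
+L4 (α=0) → [41/2, 213/2, 919/12]
+L5 (α=2/5) → [1111/10, 251/2, 323/4]
→ [111, 126, 81]

query (0,2) [L1,L2,L3,L4,L5] — begin 0,0,0
after L1 α=4/5: [568/5, 204/5, 36]
after L2 α=1/3: [2191/15, 176/5, 278/3]
after L3 α=3/7: [17134/105, 4379/35, 3299/21]
after L4 α=6/7: [119824/735, 38609/245, 21821/147]
after L5 α=1/3: [277868/2205, 91673/735, 49669/441]
rounded: [126, 125, 113]

(0,2) stack=L1,L2,L3,L4,L5,L6; from [0,0,0]:
after L1 α=4/5: [568/5, 204/5, 36]
after L2 α=1/3: [2191/15, 176/5, 278/3]
after L3 α=3/7: [17134/105, 4379/35, 3299/21]
after L4 α=6/7: [119824/735, 38609/245, 21821/147]
after L5 α=1/3: [277868/2205, 91673/735, 49669/441]
after L6 α=0: [277868/2205, 91673/735, 49669/441]
→ [126, 125, 113]

(1,1) stack=L1,L2,L3,L4,L5; from [0,0,0]:
L1 α=1/3: [57, 53/3, 208/3]
L2 α=5/7: [194/7, 58/3, 746/21]
L3 α=1/3: [1529/21, 542/9, 5755/63]
L4 α=1/3: [5725/63, 2497/27, 22598/189]
L5 α=1/2: [15427/126, 3773/27, 29969/378]
= [122, 140, 79]

at x=0,y=1 over L1,L2,L3,L4,L5,L7:
L1 α=5/7: [55, 415/7, 390/7]
L2 α=1/3: [78, 991/21, 463/7]
L3 α=1/6: [425/6, 4483/63, 1861/21]
L4 α=5/7: [3200/21, 37631/441, 8867/147]
L5 α=0: [3200/21, 37631/441, 8867/147]
L7 α=3/7: [13745/147, 416447/3087, 86624/1029]
→ [94, 135, 84]

at x=1,y=0 over L1,L2,L3,L4,L5,L7:
after L1 α=1/3: [22/3, 223/3, 236/3]
after L2 α=2/3: [1060/9, 1099/9, 1760/9]
after L3 α=5/6: [3185/27, 3902/27, 5675/54]
after L4 α=2/5: [3743/45, 5774/45, 9563/90]
after L5 α=1/6: [2362/27, 3652/27, 13595/108]
after L7 α=1/4: [4027/36, 4633/36, 19751/144]
= [112, 129, 137]

(1,1) stack=L1,L2,L3,L4,L5,L7; from [0,0,0]:
after L1 α=1/3: [57, 53/3, 208/3]
after L2 α=5/7: [194/7, 58/3, 746/21]
after L3 α=1/3: [1529/21, 542/9, 5755/63]
after L4 α=1/3: [5725/63, 2497/27, 22598/189]
after L5 α=1/2: [15427/126, 3773/27, 29969/378]
after L7 α=1/2: [39871/252, 7013/54, 126359/756]
rounded: [158, 130, 167]


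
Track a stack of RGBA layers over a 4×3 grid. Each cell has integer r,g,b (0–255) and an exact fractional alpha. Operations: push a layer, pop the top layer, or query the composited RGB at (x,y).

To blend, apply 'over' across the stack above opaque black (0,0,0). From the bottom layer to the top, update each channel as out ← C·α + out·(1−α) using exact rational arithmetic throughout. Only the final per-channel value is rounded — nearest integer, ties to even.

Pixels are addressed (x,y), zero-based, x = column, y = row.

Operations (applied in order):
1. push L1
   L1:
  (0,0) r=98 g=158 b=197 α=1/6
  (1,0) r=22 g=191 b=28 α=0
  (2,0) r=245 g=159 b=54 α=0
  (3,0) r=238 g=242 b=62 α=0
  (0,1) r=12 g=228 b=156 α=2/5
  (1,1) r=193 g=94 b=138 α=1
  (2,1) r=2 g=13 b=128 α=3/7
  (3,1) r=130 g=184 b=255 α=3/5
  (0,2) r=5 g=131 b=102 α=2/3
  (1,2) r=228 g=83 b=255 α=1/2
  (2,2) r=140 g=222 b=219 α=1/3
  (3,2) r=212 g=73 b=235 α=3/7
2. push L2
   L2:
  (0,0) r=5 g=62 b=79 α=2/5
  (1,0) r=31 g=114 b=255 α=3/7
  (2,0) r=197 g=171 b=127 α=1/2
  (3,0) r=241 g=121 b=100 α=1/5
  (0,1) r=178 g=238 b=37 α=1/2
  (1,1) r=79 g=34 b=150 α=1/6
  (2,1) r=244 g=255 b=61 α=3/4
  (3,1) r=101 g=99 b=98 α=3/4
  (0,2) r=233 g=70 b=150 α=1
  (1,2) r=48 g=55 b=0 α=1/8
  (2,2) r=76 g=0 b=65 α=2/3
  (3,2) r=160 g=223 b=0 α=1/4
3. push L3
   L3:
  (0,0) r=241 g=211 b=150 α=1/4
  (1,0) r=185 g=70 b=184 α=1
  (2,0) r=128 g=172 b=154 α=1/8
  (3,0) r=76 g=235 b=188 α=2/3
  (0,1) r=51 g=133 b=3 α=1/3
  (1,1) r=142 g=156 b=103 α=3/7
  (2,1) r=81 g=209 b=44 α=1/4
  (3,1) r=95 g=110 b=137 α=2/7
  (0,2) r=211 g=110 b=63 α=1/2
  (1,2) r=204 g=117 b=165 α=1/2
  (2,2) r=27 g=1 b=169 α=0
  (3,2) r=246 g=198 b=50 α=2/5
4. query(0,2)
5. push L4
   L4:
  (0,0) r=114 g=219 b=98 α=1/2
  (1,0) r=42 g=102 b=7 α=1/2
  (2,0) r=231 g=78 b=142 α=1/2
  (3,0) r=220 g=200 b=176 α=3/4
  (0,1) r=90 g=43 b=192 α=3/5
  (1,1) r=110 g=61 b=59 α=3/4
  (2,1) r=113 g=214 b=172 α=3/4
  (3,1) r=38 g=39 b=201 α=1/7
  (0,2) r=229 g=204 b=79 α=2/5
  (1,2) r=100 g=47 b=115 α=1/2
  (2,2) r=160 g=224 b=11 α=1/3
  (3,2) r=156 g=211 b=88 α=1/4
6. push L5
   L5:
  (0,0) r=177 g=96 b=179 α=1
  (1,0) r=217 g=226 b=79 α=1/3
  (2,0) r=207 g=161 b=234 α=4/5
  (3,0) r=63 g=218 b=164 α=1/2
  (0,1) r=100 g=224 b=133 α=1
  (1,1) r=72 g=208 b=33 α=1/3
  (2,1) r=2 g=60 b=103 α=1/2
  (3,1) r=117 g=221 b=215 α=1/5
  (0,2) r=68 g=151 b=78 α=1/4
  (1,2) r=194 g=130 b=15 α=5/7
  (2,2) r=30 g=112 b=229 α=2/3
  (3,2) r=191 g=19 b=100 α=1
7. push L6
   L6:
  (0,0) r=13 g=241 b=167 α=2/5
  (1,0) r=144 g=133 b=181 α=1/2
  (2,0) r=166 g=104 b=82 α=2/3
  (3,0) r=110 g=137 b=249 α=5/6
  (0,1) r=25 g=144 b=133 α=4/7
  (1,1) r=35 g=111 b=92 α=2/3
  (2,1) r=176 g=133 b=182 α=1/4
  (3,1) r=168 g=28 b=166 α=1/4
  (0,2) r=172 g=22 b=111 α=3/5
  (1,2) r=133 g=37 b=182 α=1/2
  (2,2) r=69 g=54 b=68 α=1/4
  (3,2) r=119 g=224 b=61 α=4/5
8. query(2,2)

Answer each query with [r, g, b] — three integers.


at x=0,y=2 over L1,L2,L3:
after L1 α=2/3: [10/3, 262/3, 68]
after L2 α=1: [233, 70, 150]
after L3 α=1/2: [222, 90, 213/2]
= [222, 90, 106]

at x=2,y=2 over L1,L2,L3,L4,L5,L6:
+L1 (α=1/3) → [140/3, 74, 73]
+L2 (α=2/3) → [596/9, 74/3, 203/3]
+L3 (α=0) → [596/9, 74/3, 203/3]
+L4 (α=1/3) → [2632/27, 820/9, 439/9]
+L5 (α=2/3) → [4252/81, 2836/27, 4561/27]
+L6 (α=1/4) → [6115/108, 1661/18, 5173/36]
→ [57, 92, 144]
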